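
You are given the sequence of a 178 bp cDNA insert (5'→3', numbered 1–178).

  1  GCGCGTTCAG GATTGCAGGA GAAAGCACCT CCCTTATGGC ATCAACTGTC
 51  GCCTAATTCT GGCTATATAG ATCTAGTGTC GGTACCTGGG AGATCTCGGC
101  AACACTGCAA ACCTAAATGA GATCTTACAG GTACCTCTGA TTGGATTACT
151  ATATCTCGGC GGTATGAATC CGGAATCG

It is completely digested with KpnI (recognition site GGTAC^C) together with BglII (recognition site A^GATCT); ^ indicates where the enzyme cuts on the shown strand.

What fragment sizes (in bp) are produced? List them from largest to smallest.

KpnI sites (GGTACC) start at positions 81, 130.
KpnI cuts after base 5 of each site (before the last base), so after positions 85, 134.
BglII sites (AGATCT) start at positions 69, 91, 120.
BglII cuts after the first base of each site, so after positions 69, 91, 120.
Combined cut positions: 69, 85, 91, 120, 134.
Linear molecule, 5 cuts → 6 fragments:
  1–69 → 69 bp
  70–85 → 16 bp
  86–91 → 6 bp
  92–120 → 29 bp
  121–134 → 14 bp
  135–178 → 44 bp
Sorted largest to smallest: 69, 44, 29, 16, 14, 6 bp.

69, 44, 29, 16, 14, 6 bp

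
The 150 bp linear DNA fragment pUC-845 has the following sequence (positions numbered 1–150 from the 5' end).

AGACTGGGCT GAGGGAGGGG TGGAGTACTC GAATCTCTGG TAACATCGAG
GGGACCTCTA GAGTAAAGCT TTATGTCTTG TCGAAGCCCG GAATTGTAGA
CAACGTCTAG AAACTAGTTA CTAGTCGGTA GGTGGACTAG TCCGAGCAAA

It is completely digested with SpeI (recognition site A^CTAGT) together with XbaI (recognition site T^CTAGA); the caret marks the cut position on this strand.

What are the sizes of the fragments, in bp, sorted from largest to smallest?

SpeI sites (ACTAGT) start at positions 113, 120, 136.
SpeI cuts after the first base of each site, so after positions 113, 120, 136.
XbaI sites (TCTAGA) start at positions 57, 106.
XbaI cuts after the first base of each site, so after positions 57, 106.
Combined cut positions: 57, 106, 113, 120, 136.
Linear molecule, 5 cuts → 6 fragments:
  1–57 → 57 bp
  58–106 → 49 bp
  107–113 → 7 bp
  114–120 → 7 bp
  121–136 → 16 bp
  137–150 → 14 bp
Sorted largest to smallest: 57, 49, 16, 14, 7, 7 bp.

57, 49, 16, 14, 7, 7 bp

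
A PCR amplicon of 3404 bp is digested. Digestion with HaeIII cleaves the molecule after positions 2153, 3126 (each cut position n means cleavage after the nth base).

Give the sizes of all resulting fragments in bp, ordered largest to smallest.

Linear molecule, 2 cuts → 3 fragments:
  2153 − 0 = 2153 bp
  3126 − 2153 = 973 bp
  3404 − 3126 = 278 bp
Sorted largest to smallest: 2153, 973, 278 bp.

2153, 973, 278 bp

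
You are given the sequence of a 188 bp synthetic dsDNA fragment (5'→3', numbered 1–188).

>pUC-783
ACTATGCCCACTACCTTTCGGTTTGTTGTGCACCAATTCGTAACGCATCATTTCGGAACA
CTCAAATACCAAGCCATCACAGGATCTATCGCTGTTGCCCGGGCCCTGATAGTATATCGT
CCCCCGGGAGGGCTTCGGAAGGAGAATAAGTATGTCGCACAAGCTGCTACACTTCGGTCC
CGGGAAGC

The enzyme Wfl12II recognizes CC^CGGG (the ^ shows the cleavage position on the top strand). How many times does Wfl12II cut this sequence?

CCCGGG occurs starting at positions 98, 123, 179.
Wfl12II cuts at 3 sites.

3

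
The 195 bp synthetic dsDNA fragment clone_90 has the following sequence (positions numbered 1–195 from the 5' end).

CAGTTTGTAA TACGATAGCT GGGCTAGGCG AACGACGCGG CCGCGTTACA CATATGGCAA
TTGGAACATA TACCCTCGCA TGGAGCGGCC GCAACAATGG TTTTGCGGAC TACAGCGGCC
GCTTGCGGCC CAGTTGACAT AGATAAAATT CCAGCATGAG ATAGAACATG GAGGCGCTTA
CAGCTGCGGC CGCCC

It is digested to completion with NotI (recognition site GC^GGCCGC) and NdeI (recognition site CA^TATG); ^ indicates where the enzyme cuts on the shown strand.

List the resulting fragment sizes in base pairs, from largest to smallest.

NotI sites (GCGGCCGC) start at positions 37, 85, 115, 186.
NotI cuts after base 2 of each site, so after positions 38, 86, 116, 187.
The NdeI site (CATATG) starts at position 51.
NdeI cuts after base 2 of each site, so after position 52.
Combined cut positions: 38, 52, 86, 116, 187.
Linear molecule, 5 cuts → 6 fragments:
  1–38 → 38 bp
  39–52 → 14 bp
  53–86 → 34 bp
  87–116 → 30 bp
  117–187 → 71 bp
  188–195 → 8 bp
Sorted largest to smallest: 71, 38, 34, 30, 14, 8 bp.

71, 38, 34, 30, 14, 8 bp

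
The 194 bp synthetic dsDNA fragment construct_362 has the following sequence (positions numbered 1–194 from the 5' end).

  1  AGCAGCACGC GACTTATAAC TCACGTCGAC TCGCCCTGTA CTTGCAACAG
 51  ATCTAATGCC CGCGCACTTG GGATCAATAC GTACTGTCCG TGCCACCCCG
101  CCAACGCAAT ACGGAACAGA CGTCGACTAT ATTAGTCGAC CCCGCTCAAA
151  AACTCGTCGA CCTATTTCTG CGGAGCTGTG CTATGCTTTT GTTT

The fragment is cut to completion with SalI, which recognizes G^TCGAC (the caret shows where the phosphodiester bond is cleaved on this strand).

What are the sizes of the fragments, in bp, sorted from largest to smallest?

SalI sites (GTCGAC) start at positions 25, 122, 135, 156.
SalI cuts after the first base of each site, so after positions 25, 122, 135, 156.
Linear molecule, 4 cuts → 5 fragments:
  1–25 → 25 bp
  26–122 → 97 bp
  123–135 → 13 bp
  136–156 → 21 bp
  157–194 → 38 bp
Sorted largest to smallest: 97, 38, 25, 21, 13 bp.

97, 38, 25, 21, 13 bp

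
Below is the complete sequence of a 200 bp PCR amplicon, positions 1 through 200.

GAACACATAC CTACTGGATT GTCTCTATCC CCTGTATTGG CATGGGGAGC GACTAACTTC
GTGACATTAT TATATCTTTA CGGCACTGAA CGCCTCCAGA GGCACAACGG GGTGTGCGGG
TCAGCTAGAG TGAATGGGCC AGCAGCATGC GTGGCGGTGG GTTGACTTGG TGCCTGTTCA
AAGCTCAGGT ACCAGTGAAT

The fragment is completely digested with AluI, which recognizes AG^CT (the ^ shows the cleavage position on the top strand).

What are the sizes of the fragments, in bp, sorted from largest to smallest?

124, 59, 17 bp

AluI sites (AGCT) start at positions 123, 182.
AluI cuts after base 2 of each site, so after positions 124, 183.
Linear molecule, 2 cuts → 3 fragments:
  1–124 → 124 bp
  125–183 → 59 bp
  184–200 → 17 bp
Sorted largest to smallest: 124, 59, 17 bp.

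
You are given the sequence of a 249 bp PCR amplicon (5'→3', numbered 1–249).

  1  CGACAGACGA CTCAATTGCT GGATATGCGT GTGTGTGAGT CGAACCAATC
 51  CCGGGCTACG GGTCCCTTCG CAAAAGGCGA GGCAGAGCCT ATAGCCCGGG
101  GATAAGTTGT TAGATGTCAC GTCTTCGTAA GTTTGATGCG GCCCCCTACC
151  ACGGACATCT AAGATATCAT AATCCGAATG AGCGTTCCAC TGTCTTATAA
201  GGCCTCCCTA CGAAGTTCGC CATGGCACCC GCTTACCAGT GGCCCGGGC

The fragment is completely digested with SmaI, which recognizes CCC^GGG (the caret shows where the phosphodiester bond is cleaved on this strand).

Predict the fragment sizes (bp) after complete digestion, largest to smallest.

SmaI sites (CCCGGG) start at positions 50, 95, 243.
SmaI cuts after base 3 of each site, so after positions 52, 97, 245.
Linear molecule, 3 cuts → 4 fragments:
  1–52 → 52 bp
  53–97 → 45 bp
  98–245 → 148 bp
  246–249 → 4 bp
Sorted largest to smallest: 148, 52, 45, 4 bp.

148, 52, 45, 4 bp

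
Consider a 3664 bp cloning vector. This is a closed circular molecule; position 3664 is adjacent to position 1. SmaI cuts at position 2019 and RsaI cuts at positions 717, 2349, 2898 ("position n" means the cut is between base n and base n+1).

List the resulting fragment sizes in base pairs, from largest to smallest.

Combined cut positions (sorted): 717, 2019, 2349, 2898.
Circular molecule, 4 cuts → 4 fragments:
  2019 − 717 = 1302 bp
  2349 − 2019 = 330 bp
  2898 − 2349 = 549 bp
  wrap: 3664 − 2898 + 717 = 1483 bp
Sorted largest to smallest: 1483, 1302, 549, 330 bp.

1483, 1302, 549, 330 bp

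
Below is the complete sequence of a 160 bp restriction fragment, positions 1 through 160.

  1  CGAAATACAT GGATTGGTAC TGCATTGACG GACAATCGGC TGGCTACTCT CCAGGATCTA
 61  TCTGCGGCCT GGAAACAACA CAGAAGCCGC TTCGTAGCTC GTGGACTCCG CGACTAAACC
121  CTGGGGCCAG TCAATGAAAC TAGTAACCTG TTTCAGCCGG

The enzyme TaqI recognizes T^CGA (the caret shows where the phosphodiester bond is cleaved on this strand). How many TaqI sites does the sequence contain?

No occurrence of TCGA is present in the sequence.
TaqI does not cut: 0 sites.

0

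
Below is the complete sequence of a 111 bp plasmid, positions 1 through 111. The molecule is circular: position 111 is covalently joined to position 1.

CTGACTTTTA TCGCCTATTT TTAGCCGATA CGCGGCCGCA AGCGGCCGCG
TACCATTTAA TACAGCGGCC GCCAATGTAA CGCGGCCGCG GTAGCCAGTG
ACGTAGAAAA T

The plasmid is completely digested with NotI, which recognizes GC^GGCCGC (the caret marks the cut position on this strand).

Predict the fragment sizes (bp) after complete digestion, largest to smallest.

61, 23, 17, 10 bp

NotI sites (GCGGCCGC) start at positions 32, 42, 65, 82.
NotI cuts after base 2 of each site, so after positions 33, 43, 66, 83.
Circular molecule, 4 cuts → 4 fragments:
  34–43 → 10 bp
  44–66 → 23 bp
  67–83 → 17 bp
  84–111 then 1–33 → 28 + 33 = 61 bp
Sorted largest to smallest: 61, 23, 17, 10 bp.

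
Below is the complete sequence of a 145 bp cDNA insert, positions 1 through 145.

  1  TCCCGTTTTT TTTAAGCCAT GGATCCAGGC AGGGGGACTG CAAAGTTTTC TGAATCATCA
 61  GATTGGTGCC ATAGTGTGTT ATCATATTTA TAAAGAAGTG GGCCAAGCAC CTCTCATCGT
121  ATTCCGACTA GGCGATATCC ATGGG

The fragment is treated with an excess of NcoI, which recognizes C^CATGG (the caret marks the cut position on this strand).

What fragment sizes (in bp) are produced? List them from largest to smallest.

NcoI sites (CCATGG) start at positions 17, 139.
NcoI cuts after the first base of each site, so after positions 17, 139.
Linear molecule, 2 cuts → 3 fragments:
  1–17 → 17 bp
  18–139 → 122 bp
  140–145 → 6 bp
Sorted largest to smallest: 122, 17, 6 bp.

122, 17, 6 bp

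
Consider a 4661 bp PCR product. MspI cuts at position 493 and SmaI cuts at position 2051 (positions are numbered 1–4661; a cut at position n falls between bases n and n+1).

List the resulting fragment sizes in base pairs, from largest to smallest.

2610, 1558, 493 bp

Combined cut positions (sorted): 493, 2051.
Linear molecule, 2 cuts → 3 fragments:
  493 − 0 = 493 bp
  2051 − 493 = 1558 bp
  4661 − 2051 = 2610 bp
Sorted largest to smallest: 2610, 1558, 493 bp.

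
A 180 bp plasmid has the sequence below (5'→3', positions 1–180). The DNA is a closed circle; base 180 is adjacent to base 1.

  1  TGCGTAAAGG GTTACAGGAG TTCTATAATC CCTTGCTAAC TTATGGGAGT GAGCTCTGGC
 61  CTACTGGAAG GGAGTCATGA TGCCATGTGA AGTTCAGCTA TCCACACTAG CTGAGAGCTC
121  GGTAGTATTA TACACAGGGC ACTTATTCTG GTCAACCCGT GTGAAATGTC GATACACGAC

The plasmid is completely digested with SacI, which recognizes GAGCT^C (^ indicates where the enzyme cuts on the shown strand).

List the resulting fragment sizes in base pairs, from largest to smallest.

116, 64 bp

SacI sites (GAGCTC) start at positions 51, 115.
SacI cuts after base 5 of each site (before the last base), so after positions 55, 119.
Circular molecule, 2 cuts → 2 fragments:
  56–119 → 64 bp
  120–180 then 1–55 → 61 + 55 = 116 bp
Sorted largest to smallest: 116, 64 bp.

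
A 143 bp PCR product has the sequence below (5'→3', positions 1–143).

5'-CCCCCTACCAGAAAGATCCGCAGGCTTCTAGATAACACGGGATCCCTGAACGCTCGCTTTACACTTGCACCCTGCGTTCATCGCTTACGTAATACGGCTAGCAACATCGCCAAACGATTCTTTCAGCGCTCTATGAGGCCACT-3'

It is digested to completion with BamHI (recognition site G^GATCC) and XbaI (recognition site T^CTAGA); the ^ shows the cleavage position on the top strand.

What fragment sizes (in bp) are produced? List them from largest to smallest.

The BamHI site (GGATCC) starts at position 40.
BamHI cuts after the first base of each site, so after position 40.
The XbaI site (TCTAGA) starts at position 27.
XbaI cuts after the first base of each site, so after position 27.
Combined cut positions: 27, 40.
Linear molecule, 2 cuts → 3 fragments:
  1–27 → 27 bp
  28–40 → 13 bp
  41–143 → 103 bp
Sorted largest to smallest: 103, 27, 13 bp.

103, 27, 13 bp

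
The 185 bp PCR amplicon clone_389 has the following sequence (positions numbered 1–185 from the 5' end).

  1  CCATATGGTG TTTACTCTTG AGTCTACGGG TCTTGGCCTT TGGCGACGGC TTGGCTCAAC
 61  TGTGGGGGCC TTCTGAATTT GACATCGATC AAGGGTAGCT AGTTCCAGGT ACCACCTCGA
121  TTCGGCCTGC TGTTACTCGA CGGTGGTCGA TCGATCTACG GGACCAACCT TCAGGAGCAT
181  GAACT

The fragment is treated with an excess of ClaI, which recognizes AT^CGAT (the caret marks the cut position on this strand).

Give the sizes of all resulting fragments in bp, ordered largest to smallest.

ClaI sites (ATCGAT) start at positions 84, 150.
ClaI cuts after base 2 of each site, so after positions 85, 151.
Linear molecule, 2 cuts → 3 fragments:
  1–85 → 85 bp
  86–151 → 66 bp
  152–185 → 34 bp
Sorted largest to smallest: 85, 66, 34 bp.

85, 66, 34 bp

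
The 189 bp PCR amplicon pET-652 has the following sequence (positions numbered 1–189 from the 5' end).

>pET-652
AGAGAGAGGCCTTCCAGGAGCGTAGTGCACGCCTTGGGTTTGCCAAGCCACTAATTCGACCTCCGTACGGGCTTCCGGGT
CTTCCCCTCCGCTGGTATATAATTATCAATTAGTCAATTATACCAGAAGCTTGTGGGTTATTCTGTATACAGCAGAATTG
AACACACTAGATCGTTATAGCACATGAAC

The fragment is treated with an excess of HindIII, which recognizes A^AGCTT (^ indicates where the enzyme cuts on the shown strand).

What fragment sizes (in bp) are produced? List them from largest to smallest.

127, 62 bp

The HindIII site (AAGCTT) starts at position 127.
HindIII cuts after the first base of each site, so after position 127.
Linear molecule, 1 cut → 2 fragments:
  1–127 → 127 bp
  128–189 → 62 bp
Sorted largest to smallest: 127, 62 bp.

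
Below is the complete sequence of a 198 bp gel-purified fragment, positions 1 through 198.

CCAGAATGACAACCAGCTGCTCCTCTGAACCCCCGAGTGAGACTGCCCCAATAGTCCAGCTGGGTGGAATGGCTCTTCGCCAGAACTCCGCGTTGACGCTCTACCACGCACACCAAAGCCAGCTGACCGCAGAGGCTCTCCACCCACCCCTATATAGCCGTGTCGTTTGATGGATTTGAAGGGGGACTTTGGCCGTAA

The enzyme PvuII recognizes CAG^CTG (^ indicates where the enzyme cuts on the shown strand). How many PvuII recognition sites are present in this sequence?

CAGCTG occurs starting at positions 14, 57, 120.
PvuII cuts at 3 sites.

3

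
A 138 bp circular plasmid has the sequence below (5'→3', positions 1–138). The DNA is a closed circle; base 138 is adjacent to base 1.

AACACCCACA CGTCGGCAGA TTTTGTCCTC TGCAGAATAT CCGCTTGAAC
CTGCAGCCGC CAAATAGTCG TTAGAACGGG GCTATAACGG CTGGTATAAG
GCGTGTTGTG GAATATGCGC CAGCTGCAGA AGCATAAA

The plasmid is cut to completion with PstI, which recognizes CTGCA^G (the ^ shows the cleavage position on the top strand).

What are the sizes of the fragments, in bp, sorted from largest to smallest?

73, 44, 21 bp

PstI sites (CTGCAG) start at positions 30, 51, 124.
PstI cuts after base 5 of each site (before the last base), so after positions 34, 55, 128.
Circular molecule, 3 cuts → 3 fragments:
  35–55 → 21 bp
  56–128 → 73 bp
  129–138 then 1–34 → 10 + 34 = 44 bp
Sorted largest to smallest: 73, 44, 21 bp.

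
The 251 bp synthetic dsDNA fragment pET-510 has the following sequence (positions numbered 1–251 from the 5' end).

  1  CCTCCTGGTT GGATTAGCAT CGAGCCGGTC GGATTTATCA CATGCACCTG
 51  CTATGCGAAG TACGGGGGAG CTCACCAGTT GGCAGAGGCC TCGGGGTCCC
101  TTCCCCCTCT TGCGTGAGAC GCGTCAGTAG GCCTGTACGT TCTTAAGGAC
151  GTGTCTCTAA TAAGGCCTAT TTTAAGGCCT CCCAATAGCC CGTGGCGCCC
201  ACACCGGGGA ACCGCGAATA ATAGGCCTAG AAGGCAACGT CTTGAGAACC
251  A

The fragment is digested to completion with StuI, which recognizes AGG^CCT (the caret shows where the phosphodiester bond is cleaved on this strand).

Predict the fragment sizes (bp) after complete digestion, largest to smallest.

88, 48, 43, 34, 26, 12 bp

StuI sites (AGGCCT) start at positions 86, 129, 163, 175, 223.
StuI cuts after base 3 of each site, so after positions 88, 131, 165, 177, 225.
Linear molecule, 5 cuts → 6 fragments:
  1–88 → 88 bp
  89–131 → 43 bp
  132–165 → 34 bp
  166–177 → 12 bp
  178–225 → 48 bp
  226–251 → 26 bp
Sorted largest to smallest: 88, 48, 43, 34, 26, 12 bp.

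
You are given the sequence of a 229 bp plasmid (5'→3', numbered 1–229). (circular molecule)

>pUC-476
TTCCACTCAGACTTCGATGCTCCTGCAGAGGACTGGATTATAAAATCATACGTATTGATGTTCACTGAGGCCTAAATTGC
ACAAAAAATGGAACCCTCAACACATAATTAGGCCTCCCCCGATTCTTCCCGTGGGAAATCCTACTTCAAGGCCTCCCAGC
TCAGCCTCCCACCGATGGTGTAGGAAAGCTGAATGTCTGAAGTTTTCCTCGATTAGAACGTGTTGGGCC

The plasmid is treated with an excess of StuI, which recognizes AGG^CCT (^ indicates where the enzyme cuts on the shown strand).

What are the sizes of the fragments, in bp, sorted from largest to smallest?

148, 42, 39 bp

StuI sites (AGGCCT) start at positions 68, 110, 149.
StuI cuts after base 3 of each site, so after positions 70, 112, 151.
Circular molecule, 3 cuts → 3 fragments:
  71–112 → 42 bp
  113–151 → 39 bp
  152–229 then 1–70 → 78 + 70 = 148 bp
Sorted largest to smallest: 148, 42, 39 bp.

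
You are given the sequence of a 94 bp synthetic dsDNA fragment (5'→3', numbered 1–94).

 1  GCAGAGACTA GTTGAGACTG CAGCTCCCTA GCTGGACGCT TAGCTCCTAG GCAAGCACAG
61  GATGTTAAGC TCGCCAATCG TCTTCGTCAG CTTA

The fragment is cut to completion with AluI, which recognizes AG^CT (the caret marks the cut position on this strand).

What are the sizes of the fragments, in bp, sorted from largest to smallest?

AluI sites (AGCT) start at positions 22, 30, 42, 68, 89.
AluI cuts after base 2 of each site, so after positions 23, 31, 43, 69, 90.
Linear molecule, 5 cuts → 6 fragments:
  1–23 → 23 bp
  24–31 → 8 bp
  32–43 → 12 bp
  44–69 → 26 bp
  70–90 → 21 bp
  91–94 → 4 bp
Sorted largest to smallest: 26, 23, 21, 12, 8, 4 bp.

26, 23, 21, 12, 8, 4 bp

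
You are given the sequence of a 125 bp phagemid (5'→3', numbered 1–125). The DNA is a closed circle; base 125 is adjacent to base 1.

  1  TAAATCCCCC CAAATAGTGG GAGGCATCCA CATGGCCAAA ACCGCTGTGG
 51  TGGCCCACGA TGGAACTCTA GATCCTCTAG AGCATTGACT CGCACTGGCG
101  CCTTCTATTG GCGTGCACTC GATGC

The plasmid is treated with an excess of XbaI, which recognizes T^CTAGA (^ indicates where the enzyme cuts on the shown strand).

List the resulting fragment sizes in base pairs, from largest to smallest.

116, 9 bp

XbaI sites (TCTAGA) start at positions 67, 76.
XbaI cuts after the first base of each site, so after positions 67, 76.
Circular molecule, 2 cuts → 2 fragments:
  68–76 → 9 bp
  77–125 then 1–67 → 49 + 67 = 116 bp
Sorted largest to smallest: 116, 9 bp.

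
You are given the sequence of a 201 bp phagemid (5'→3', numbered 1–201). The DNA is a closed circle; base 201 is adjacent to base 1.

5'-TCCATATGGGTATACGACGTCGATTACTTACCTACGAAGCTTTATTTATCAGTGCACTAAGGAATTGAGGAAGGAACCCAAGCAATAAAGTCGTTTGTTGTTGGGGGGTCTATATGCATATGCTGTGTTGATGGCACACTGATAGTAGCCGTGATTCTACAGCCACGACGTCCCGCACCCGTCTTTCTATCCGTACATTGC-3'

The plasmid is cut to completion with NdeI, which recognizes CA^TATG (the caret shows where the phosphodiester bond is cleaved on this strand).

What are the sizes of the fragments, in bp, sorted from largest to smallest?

114, 87 bp

NdeI sites (CATATG) start at positions 3, 117.
NdeI cuts after base 2 of each site, so after positions 4, 118.
Circular molecule, 2 cuts → 2 fragments:
  5–118 → 114 bp
  119–201 then 1–4 → 83 + 4 = 87 bp
Sorted largest to smallest: 114, 87 bp.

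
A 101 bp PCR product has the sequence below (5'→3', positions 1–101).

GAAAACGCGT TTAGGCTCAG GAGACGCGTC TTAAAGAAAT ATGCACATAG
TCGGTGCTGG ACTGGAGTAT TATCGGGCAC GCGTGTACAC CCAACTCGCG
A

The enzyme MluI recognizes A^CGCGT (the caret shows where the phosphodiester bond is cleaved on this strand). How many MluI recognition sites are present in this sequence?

ACGCGT occurs starting at positions 5, 24, 79.
MluI cuts at 3 sites.

3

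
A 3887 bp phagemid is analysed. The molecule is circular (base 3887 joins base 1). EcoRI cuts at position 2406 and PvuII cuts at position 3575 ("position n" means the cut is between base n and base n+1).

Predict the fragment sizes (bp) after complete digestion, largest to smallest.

Combined cut positions (sorted): 2406, 3575.
Circular molecule, 2 cuts → 2 fragments:
  3575 − 2406 = 1169 bp
  wrap: 3887 − 3575 + 2406 = 2718 bp
Sorted largest to smallest: 2718, 1169 bp.

2718, 1169 bp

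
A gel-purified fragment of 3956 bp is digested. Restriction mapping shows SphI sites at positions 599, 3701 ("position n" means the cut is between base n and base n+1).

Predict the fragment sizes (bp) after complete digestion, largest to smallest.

3102, 599, 255 bp

Linear molecule, 2 cuts → 3 fragments:
  599 − 0 = 599 bp
  3701 − 599 = 3102 bp
  3956 − 3701 = 255 bp
Sorted largest to smallest: 3102, 599, 255 bp.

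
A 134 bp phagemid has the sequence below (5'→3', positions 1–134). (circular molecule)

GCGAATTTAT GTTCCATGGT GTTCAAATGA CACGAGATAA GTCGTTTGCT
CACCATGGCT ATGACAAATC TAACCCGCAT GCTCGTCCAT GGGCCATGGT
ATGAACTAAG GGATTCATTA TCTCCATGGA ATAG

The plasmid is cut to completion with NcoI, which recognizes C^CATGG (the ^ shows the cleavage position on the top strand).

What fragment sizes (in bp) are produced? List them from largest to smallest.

NcoI sites (CCATGG) start at positions 14, 53, 87, 94, 124.
NcoI cuts after the first base of each site, so after positions 14, 53, 87, 94, 124.
Circular molecule, 5 cuts → 5 fragments:
  15–53 → 39 bp
  54–87 → 34 bp
  88–94 → 7 bp
  95–124 → 30 bp
  125–134 then 1–14 → 10 + 14 = 24 bp
Sorted largest to smallest: 39, 34, 30, 24, 7 bp.

39, 34, 30, 24, 7 bp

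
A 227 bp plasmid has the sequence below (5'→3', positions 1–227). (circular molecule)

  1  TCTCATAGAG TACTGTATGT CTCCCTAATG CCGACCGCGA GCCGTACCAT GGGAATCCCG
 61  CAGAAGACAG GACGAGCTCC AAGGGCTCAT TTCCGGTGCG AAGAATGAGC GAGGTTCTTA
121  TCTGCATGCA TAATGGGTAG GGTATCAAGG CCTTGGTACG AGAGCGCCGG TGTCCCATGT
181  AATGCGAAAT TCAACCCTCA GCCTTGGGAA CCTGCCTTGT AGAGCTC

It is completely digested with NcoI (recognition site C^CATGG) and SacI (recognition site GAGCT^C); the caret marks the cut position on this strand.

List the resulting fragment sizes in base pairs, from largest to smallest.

The NcoI site (CCATGG) starts at position 47.
NcoI cuts after the first base of each site, so after position 47.
SacI sites (GAGCTC) start at positions 74, 222.
SacI cuts after base 5 of each site (before the last base), so after positions 78, 226.
Combined cut positions: 47, 78, 226.
Circular molecule, 3 cuts → 3 fragments:
  48–78 → 31 bp
  79–226 → 148 bp
  227–227 then 1–47 → 1 + 47 = 48 bp
Sorted largest to smallest: 148, 48, 31 bp.

148, 48, 31 bp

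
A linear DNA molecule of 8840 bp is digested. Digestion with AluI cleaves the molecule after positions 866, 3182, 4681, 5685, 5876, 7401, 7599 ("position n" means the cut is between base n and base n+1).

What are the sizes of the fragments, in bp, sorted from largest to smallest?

2316, 1525, 1499, 1241, 1004, 866, 198, 191 bp

Linear molecule, 7 cuts → 8 fragments:
  866 − 0 = 866 bp
  3182 − 866 = 2316 bp
  4681 − 3182 = 1499 bp
  5685 − 4681 = 1004 bp
  5876 − 5685 = 191 bp
  7401 − 5876 = 1525 bp
  7599 − 7401 = 198 bp
  8840 − 7599 = 1241 bp
Sorted largest to smallest: 2316, 1525, 1499, 1241, 1004, 866, 198, 191 bp.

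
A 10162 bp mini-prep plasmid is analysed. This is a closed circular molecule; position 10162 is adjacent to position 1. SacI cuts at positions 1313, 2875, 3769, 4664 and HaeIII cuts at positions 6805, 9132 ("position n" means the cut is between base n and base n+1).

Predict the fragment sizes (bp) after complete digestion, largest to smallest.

Combined cut positions (sorted): 1313, 2875, 3769, 4664, 6805, 9132.
Circular molecule, 6 cuts → 6 fragments:
  2875 − 1313 = 1562 bp
  3769 − 2875 = 894 bp
  4664 − 3769 = 895 bp
  6805 − 4664 = 2141 bp
  9132 − 6805 = 2327 bp
  wrap: 10162 − 9132 + 1313 = 2343 bp
Sorted largest to smallest: 2343, 2327, 2141, 1562, 895, 894 bp.

2343, 2327, 2141, 1562, 895, 894 bp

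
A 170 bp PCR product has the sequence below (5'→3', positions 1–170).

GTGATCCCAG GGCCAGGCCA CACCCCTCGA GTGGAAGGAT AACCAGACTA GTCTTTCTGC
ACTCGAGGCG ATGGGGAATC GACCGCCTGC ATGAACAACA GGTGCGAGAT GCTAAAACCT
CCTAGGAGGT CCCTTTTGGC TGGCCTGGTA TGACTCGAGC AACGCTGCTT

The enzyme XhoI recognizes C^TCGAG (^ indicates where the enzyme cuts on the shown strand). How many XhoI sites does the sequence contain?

3

CTCGAG occurs starting at positions 26, 62, 154.
XhoI cuts at 3 sites.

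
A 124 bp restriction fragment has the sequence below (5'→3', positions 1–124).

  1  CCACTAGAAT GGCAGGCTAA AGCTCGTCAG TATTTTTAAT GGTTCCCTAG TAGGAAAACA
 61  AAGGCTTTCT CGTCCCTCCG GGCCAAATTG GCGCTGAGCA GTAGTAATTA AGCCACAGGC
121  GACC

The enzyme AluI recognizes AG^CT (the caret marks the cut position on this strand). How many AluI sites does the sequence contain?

AGCT occurs starting at position 21.
AluI cuts at 1 site.

1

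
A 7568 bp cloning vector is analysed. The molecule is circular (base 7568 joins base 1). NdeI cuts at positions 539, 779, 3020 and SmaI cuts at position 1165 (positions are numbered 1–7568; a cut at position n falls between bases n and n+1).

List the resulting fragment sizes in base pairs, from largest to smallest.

Combined cut positions (sorted): 539, 779, 1165, 3020.
Circular molecule, 4 cuts → 4 fragments:
  779 − 539 = 240 bp
  1165 − 779 = 386 bp
  3020 − 1165 = 1855 bp
  wrap: 7568 − 3020 + 539 = 5087 bp
Sorted largest to smallest: 5087, 1855, 386, 240 bp.

5087, 1855, 386, 240 bp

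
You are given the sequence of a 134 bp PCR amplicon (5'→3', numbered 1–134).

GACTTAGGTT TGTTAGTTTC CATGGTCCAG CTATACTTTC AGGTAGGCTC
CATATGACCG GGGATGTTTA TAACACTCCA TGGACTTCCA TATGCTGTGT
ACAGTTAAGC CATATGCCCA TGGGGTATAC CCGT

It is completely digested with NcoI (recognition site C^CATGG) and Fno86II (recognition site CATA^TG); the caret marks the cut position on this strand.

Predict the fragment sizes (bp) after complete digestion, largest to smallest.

NcoI sites (CCATGG) start at positions 20, 78, 118.
NcoI cuts after the first base of each site, so after positions 20, 78, 118.
Fno86II sites (CATATG) start at positions 51, 89, 111.
Fno86II cuts after base 4 of each site, so after positions 54, 92, 114.
Combined cut positions: 20, 54, 78, 92, 114, 118.
Linear molecule, 6 cuts → 7 fragments:
  1–20 → 20 bp
  21–54 → 34 bp
  55–78 → 24 bp
  79–92 → 14 bp
  93–114 → 22 bp
  115–118 → 4 bp
  119–134 → 16 bp
Sorted largest to smallest: 34, 24, 22, 20, 16, 14, 4 bp.

34, 24, 22, 20, 16, 14, 4 bp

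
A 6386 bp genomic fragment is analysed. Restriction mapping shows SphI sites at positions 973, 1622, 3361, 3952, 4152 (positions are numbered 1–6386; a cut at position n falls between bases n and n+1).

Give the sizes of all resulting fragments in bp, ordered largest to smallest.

2234, 1739, 973, 649, 591, 200 bp

Linear molecule, 5 cuts → 6 fragments:
  973 − 0 = 973 bp
  1622 − 973 = 649 bp
  3361 − 1622 = 1739 bp
  3952 − 3361 = 591 bp
  4152 − 3952 = 200 bp
  6386 − 4152 = 2234 bp
Sorted largest to smallest: 2234, 1739, 973, 649, 591, 200 bp.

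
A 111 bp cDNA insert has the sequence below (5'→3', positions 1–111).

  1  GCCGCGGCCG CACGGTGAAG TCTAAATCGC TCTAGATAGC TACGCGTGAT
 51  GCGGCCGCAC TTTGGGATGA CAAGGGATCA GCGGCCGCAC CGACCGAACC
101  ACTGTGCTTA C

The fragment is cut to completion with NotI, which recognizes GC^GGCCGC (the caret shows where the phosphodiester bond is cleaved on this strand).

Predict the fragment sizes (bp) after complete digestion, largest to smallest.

NotI sites (GCGGCCGC) start at positions 4, 51, 81.
NotI cuts after base 2 of each site, so after positions 5, 52, 82.
Linear molecule, 3 cuts → 4 fragments:
  1–5 → 5 bp
  6–52 → 47 bp
  53–82 → 30 bp
  83–111 → 29 bp
Sorted largest to smallest: 47, 30, 29, 5 bp.

47, 30, 29, 5 bp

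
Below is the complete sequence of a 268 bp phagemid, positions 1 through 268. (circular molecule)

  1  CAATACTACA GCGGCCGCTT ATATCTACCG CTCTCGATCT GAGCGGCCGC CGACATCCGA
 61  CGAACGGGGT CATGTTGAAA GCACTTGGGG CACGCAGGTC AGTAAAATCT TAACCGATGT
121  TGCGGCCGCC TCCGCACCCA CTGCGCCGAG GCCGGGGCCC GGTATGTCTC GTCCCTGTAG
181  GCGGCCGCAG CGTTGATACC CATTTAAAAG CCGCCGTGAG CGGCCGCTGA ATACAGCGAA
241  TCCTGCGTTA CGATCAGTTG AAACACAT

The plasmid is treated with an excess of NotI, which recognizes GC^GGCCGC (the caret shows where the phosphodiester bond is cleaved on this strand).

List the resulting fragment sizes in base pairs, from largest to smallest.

79, 59, 59, 39, 32 bp

NotI sites (GCGGCCGC) start at positions 11, 43, 122, 181, 220.
NotI cuts after base 2 of each site, so after positions 12, 44, 123, 182, 221.
Circular molecule, 5 cuts → 5 fragments:
  13–44 → 32 bp
  45–123 → 79 bp
  124–182 → 59 bp
  183–221 → 39 bp
  222–268 then 1–12 → 47 + 12 = 59 bp
Sorted largest to smallest: 79, 59, 59, 39, 32 bp.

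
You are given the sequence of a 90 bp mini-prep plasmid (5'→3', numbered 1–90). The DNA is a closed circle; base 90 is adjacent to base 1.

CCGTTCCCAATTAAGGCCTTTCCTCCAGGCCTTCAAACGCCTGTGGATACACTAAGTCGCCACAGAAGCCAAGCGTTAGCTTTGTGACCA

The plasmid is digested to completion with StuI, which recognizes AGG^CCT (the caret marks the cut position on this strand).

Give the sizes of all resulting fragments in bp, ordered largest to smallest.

77, 13 bp

StuI sites (AGGCCT) start at positions 14, 27.
StuI cuts after base 3 of each site, so after positions 16, 29.
Circular molecule, 2 cuts → 2 fragments:
  17–29 → 13 bp
  30–90 then 1–16 → 61 + 16 = 77 bp
Sorted largest to smallest: 77, 13 bp.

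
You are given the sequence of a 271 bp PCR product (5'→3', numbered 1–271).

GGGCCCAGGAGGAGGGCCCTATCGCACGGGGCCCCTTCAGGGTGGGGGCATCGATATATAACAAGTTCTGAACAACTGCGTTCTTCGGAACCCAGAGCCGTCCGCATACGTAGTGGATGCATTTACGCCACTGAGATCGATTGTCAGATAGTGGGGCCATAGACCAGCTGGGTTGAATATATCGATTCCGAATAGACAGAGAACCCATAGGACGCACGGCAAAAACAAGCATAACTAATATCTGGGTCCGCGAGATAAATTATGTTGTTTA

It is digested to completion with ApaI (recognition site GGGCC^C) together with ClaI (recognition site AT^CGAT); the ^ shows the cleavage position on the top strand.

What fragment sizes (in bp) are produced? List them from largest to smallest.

ApaI sites (GGGCCC) start at positions 1, 14, 29.
ApaI cuts after base 5 of each site (before the last base), so after positions 5, 18, 33.
ClaI sites (ATCGAT) start at positions 50, 136, 181.
ClaI cuts after base 2 of each site, so after positions 51, 137, 182.
Combined cut positions: 5, 18, 33, 51, 137, 182.
Linear molecule, 6 cuts → 7 fragments:
  1–5 → 5 bp
  6–18 → 13 bp
  19–33 → 15 bp
  34–51 → 18 bp
  52–137 → 86 bp
  138–182 → 45 bp
  183–271 → 89 bp
Sorted largest to smallest: 89, 86, 45, 18, 15, 13, 5 bp.

89, 86, 45, 18, 15, 13, 5 bp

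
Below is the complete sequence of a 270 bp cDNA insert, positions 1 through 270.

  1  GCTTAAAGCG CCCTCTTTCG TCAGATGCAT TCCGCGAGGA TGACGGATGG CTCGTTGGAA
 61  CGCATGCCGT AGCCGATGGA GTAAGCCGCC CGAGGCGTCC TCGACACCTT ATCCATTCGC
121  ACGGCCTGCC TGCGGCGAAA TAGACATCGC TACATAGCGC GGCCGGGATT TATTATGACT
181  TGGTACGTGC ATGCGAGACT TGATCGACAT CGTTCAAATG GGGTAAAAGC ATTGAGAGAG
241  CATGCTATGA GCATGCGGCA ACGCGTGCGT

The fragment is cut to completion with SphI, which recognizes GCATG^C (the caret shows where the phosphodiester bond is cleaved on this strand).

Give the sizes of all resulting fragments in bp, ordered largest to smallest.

SphI sites (GCATGC) start at positions 62, 189, 240, 251.
SphI cuts after base 5 of each site (before the last base), so after positions 66, 193, 244, 255.
Linear molecule, 4 cuts → 5 fragments:
  1–66 → 66 bp
  67–193 → 127 bp
  194–244 → 51 bp
  245–255 → 11 bp
  256–270 → 15 bp
Sorted largest to smallest: 127, 66, 51, 15, 11 bp.

127, 66, 51, 15, 11 bp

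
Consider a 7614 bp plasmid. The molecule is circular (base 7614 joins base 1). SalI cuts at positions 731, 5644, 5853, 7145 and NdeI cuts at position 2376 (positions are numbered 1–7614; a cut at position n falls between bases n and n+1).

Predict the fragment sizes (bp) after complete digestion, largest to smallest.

Combined cut positions (sorted): 731, 2376, 5644, 5853, 7145.
Circular molecule, 5 cuts → 5 fragments:
  2376 − 731 = 1645 bp
  5644 − 2376 = 3268 bp
  5853 − 5644 = 209 bp
  7145 − 5853 = 1292 bp
  wrap: 7614 − 7145 + 731 = 1200 bp
Sorted largest to smallest: 3268, 1645, 1292, 1200, 209 bp.

3268, 1645, 1292, 1200, 209 bp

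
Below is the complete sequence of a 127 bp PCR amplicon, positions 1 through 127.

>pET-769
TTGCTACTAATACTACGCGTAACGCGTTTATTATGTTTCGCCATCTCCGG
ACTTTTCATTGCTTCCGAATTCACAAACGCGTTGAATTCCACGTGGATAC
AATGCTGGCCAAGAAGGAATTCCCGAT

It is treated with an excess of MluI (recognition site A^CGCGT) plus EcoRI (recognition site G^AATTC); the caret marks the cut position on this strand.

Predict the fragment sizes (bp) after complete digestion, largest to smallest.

45, 33, 15, 10, 10, 7, 7 bp

MluI sites (ACGCGT) start at positions 15, 22, 77.
MluI cuts after the first base of each site, so after positions 15, 22, 77.
EcoRI sites (GAATTC) start at positions 67, 84, 117.
EcoRI cuts after the first base of each site, so after positions 67, 84, 117.
Combined cut positions: 15, 22, 67, 77, 84, 117.
Linear molecule, 6 cuts → 7 fragments:
  1–15 → 15 bp
  16–22 → 7 bp
  23–67 → 45 bp
  68–77 → 10 bp
  78–84 → 7 bp
  85–117 → 33 bp
  118–127 → 10 bp
Sorted largest to smallest: 45, 33, 15, 10, 10, 7, 7 bp.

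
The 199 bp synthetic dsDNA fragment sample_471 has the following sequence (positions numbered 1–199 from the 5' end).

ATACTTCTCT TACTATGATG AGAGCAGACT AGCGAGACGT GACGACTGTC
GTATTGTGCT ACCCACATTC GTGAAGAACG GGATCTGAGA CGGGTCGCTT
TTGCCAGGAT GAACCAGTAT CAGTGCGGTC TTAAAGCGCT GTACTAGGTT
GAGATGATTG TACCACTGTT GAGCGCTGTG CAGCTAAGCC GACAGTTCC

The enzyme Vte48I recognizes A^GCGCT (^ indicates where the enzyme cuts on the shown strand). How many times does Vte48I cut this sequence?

2

AGCGCT occurs starting at positions 135, 172.
Vte48I cuts at 2 sites.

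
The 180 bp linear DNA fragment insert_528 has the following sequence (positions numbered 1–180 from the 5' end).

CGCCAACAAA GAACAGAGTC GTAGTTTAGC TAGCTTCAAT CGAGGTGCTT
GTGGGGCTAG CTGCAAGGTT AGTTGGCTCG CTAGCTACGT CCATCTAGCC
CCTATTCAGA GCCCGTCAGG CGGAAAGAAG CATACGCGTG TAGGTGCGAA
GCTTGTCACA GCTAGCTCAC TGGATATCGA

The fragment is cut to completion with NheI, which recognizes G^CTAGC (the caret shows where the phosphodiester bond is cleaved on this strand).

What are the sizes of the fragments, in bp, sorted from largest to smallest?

81, 29, 27, 24, 19 bp

NheI sites (GCTAGC) start at positions 29, 56, 80, 161.
NheI cuts after the first base of each site, so after positions 29, 56, 80, 161.
Linear molecule, 4 cuts → 5 fragments:
  1–29 → 29 bp
  30–56 → 27 bp
  57–80 → 24 bp
  81–161 → 81 bp
  162–180 → 19 bp
Sorted largest to smallest: 81, 29, 27, 24, 19 bp.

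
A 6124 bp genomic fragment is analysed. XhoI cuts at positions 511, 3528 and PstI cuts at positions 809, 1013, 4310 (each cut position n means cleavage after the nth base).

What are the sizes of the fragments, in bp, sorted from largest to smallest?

2515, 1814, 782, 511, 298, 204 bp

Combined cut positions (sorted): 511, 809, 1013, 3528, 4310.
Linear molecule, 5 cuts → 6 fragments:
  511 − 0 = 511 bp
  809 − 511 = 298 bp
  1013 − 809 = 204 bp
  3528 − 1013 = 2515 bp
  4310 − 3528 = 782 bp
  6124 − 4310 = 1814 bp
Sorted largest to smallest: 2515, 1814, 782, 511, 298, 204 bp.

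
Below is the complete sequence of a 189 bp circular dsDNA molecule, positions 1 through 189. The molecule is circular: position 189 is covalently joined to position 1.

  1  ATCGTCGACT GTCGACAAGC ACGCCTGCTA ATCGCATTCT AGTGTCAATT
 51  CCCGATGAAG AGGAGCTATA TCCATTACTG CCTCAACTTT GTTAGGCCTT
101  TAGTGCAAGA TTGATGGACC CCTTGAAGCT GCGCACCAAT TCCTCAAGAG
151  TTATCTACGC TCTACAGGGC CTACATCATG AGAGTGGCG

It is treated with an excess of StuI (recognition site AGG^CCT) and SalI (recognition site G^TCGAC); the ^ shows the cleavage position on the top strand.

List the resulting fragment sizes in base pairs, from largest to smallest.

The StuI site (AGGCCT) starts at position 94.
StuI cuts after base 3 of each site, so after position 96.
SalI sites (GTCGAC) start at positions 4, 11.
SalI cuts after the first base of each site, so after positions 4, 11.
Combined cut positions: 4, 11, 96.
Circular molecule, 3 cuts → 3 fragments:
  5–11 → 7 bp
  12–96 → 85 bp
  97–189 then 1–4 → 93 + 4 = 97 bp
Sorted largest to smallest: 97, 85, 7 bp.

97, 85, 7 bp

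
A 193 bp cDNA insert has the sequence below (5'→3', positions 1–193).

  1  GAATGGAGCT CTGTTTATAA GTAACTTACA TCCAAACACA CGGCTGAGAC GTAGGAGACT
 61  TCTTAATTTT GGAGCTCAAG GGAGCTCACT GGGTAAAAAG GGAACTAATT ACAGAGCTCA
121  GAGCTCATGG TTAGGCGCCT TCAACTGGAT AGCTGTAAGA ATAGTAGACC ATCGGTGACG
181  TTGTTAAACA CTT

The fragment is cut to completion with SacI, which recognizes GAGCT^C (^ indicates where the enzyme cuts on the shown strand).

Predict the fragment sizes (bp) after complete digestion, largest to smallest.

SacI sites (GAGCTC) start at positions 6, 72, 82, 114, 121.
SacI cuts after base 5 of each site (before the last base), so after positions 10, 76, 86, 118, 125.
Linear molecule, 5 cuts → 6 fragments:
  1–10 → 10 bp
  11–76 → 66 bp
  77–86 → 10 bp
  87–118 → 32 bp
  119–125 → 7 bp
  126–193 → 68 bp
Sorted largest to smallest: 68, 66, 32, 10, 10, 7 bp.

68, 66, 32, 10, 10, 7 bp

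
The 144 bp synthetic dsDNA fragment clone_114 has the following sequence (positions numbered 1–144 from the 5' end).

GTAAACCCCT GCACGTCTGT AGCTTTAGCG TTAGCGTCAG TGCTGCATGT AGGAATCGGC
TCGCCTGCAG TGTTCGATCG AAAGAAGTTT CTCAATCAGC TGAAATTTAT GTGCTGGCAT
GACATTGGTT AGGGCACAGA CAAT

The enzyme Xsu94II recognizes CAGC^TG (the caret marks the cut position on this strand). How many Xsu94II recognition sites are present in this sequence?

CAGCTG occurs starting at position 97.
Xsu94II cuts at 1 site.

1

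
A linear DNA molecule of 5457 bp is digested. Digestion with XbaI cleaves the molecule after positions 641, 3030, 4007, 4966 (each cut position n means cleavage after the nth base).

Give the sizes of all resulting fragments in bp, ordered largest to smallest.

2389, 977, 959, 641, 491 bp

Linear molecule, 4 cuts → 5 fragments:
  641 − 0 = 641 bp
  3030 − 641 = 2389 bp
  4007 − 3030 = 977 bp
  4966 − 4007 = 959 bp
  5457 − 4966 = 491 bp
Sorted largest to smallest: 2389, 977, 959, 641, 491 bp.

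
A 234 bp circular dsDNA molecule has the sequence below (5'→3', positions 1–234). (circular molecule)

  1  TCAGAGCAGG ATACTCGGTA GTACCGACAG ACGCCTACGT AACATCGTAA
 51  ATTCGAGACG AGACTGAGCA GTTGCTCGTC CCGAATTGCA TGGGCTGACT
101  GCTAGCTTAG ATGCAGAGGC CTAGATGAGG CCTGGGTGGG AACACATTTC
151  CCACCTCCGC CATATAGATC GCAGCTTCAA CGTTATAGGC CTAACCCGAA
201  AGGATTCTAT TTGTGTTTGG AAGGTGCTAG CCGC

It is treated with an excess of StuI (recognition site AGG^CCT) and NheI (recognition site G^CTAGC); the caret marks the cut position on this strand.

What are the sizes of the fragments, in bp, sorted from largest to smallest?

109, 59, 37, 18, 11 bp

StuI sites (AGGCCT) start at positions 117, 128, 187.
StuI cuts after base 3 of each site, so after positions 119, 130, 189.
NheI sites (GCTAGC) start at positions 101, 226.
NheI cuts after the first base of each site, so after positions 101, 226.
Combined cut positions: 101, 119, 130, 189, 226.
Circular molecule, 5 cuts → 5 fragments:
  102–119 → 18 bp
  120–130 → 11 bp
  131–189 → 59 bp
  190–226 → 37 bp
  227–234 then 1–101 → 8 + 101 = 109 bp
Sorted largest to smallest: 109, 59, 37, 18, 11 bp.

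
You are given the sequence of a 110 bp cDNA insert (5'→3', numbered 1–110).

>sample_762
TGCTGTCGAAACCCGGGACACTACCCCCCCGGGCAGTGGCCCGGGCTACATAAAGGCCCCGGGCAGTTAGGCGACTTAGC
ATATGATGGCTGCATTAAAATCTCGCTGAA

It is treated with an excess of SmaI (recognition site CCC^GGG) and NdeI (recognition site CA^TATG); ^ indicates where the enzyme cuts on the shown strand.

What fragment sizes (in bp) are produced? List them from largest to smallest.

29, 21, 18, 16, 14, 12 bp

SmaI sites (CCCGGG) start at positions 12, 28, 40, 58.
SmaI cuts after base 3 of each site, so after positions 14, 30, 42, 60.
The NdeI site (CATATG) starts at position 80.
NdeI cuts after base 2 of each site, so after position 81.
Combined cut positions: 14, 30, 42, 60, 81.
Linear molecule, 5 cuts → 6 fragments:
  1–14 → 14 bp
  15–30 → 16 bp
  31–42 → 12 bp
  43–60 → 18 bp
  61–81 → 21 bp
  82–110 → 29 bp
Sorted largest to smallest: 29, 21, 18, 16, 14, 12 bp.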